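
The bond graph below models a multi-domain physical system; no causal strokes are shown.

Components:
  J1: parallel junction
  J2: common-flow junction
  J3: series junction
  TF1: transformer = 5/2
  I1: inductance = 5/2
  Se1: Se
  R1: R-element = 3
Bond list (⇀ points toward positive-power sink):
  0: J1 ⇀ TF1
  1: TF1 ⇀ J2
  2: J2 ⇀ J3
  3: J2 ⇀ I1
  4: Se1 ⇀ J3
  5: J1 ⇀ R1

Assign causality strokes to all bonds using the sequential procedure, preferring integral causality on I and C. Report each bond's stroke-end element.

b0 |TF1
b1 |J2
b2 |J2
b3 |I1
b4 |J3
b5 |J1

β4 |J3  (Se1 fixes effort; stroke away)
β2 |J2  (only one flow-in slot at J3)
β3 |I1  (I1 integral (f out))
β1 |J2  (J2: bond 3 brought flow, rest push out)
β0 |TF1  (TF1: transformer flips bond 1)
β5 |J1  (J1: last free bond brings effort in)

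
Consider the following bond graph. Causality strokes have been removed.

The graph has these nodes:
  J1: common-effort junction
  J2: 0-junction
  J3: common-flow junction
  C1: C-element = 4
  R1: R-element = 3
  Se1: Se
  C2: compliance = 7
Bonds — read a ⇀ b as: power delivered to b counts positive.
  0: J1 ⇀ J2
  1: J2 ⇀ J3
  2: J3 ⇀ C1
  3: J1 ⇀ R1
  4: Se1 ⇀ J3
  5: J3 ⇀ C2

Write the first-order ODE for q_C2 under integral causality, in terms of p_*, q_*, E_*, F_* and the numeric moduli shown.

dq_C2/dt = E_Se1/3 - q_C1/12 - q_C2/21

bond 4 |J3  (Se1: effort source, stroke at far end)
bond 2 |J3  (prefer integral on C1)
bond 5 |J3  (prefer integral on C2)
bond 1 |J2  (J3: last free bond brings flow in)
bond 0 |J1  (J2: bond 1 brought effort, rest push out)
bond 3 |R1  (J1 effort already set via bond 0)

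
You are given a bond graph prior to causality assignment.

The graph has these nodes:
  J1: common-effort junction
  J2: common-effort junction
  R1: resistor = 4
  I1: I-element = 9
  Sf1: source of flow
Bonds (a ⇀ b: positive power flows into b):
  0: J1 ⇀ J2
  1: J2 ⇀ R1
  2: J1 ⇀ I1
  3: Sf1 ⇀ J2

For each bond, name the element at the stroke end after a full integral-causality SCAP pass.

b0 →J1
b1 →J2
b2 →I1
b3 →Sf1

#3 |Sf1  (Sf1 fixes flow; stroke at Sf1)
#2 |I1  (I1: I, integral causality)
#0 |J1  (closing 0-jn rule on J1)
#1 |J2  (J2: last free bond brings effort in)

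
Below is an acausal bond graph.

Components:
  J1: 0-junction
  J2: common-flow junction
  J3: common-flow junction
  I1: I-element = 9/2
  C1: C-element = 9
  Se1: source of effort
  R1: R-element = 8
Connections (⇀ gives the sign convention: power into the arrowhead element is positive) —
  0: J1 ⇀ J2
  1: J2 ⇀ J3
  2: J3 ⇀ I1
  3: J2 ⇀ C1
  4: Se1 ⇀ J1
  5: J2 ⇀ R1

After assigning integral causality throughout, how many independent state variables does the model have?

β4 →J1  (source Se1 imposes e)
β0 →J2  (J1: bond 4 brought effort, rest push out)
β2 →I1  (I1 outputs flow p/I1)
β1 →J3  (common-f at J3 fixed by 2)
β3 →J2  (common-f at J2 fixed by 1)
β5 →J2  (J2: bond 1 brought flow, rest push out)

2  (C1, I1 all integral)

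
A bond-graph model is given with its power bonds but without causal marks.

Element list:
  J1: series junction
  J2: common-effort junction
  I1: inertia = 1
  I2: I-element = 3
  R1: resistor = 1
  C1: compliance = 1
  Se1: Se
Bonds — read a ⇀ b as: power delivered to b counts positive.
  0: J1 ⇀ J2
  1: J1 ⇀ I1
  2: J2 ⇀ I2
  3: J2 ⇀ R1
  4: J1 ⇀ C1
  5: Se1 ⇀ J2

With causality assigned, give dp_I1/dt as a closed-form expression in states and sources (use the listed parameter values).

dp_I1/dt = -E_Se1 - q_C1

b5 stroke at J2  (Se1 fixes effort; stroke away)
b0 stroke at J1  (0-jn J2 has e-setter on 5)
b2 stroke at I2  (0-jn J2 has e-setter on 5)
b3 stroke at R1  (J2 effort already set via bond 5)
b1 stroke at I1  (I1: I, integral causality)
b4 stroke at J1  (common-f at J1 fixed by 1)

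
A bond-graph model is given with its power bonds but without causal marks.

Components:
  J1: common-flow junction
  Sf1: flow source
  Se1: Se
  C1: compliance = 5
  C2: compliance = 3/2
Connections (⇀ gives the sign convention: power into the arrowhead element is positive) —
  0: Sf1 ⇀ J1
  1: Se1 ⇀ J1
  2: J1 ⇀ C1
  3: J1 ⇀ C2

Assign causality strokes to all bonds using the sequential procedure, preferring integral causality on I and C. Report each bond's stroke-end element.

β0 stroke→Sf1  (Sf1 fixes flow; stroke at Sf1)
β1 stroke→J1  (Se1 fixes effort; stroke away)
β2 stroke→J1  (J1: bond 0 brought flow, rest push out)
β3 stroke→J1  (J1 flow already set via bond 0)

β0 stroke at Sf1
β1 stroke at J1
β2 stroke at J1
β3 stroke at J1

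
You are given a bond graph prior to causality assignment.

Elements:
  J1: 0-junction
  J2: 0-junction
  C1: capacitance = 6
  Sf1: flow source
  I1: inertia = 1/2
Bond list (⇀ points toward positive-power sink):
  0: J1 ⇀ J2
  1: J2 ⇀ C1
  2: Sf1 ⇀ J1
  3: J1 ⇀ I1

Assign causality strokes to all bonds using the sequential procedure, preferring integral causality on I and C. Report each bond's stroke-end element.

#2 stroke→Sf1  (Sf1: flow source, stroke at near end)
#1 stroke→J2  (C1 integral (e out))
#0 stroke→J1  (J2: bond 1 brought effort, rest push out)
#3 stroke→I1  (0-jn J1 has e-setter on 0)

bond 0 →J1
bond 1 →J2
bond 2 →Sf1
bond 3 →I1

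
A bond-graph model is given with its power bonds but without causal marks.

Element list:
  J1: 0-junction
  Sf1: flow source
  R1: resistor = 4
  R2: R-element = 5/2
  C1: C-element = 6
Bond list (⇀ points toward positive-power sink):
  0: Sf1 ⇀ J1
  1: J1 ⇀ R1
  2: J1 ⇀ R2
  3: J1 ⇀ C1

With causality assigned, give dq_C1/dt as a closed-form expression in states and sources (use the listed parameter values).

dq_C1/dt = F_Sf1 - 13*q_C1/120

#0 stroke at Sf1  (Sf1: flow source, stroke at near end)
#3 stroke at J1  (C1 outputs effort q/C1)
#1 stroke at R1  (J1 effort already set via bond 3)
#2 stroke at R2  (common-e at J1 fixed by 3)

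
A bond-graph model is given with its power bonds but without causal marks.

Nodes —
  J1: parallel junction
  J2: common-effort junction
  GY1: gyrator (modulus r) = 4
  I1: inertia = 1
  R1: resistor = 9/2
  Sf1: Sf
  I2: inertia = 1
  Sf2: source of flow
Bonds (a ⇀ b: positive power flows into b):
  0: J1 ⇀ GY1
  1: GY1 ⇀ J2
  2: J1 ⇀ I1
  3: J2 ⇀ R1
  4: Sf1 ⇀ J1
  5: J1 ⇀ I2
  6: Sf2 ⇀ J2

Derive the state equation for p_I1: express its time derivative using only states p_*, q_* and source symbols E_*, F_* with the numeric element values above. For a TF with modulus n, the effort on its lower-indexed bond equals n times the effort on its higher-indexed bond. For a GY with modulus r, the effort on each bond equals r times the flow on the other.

#4 →Sf1  (source Sf1 imposes f)
#6 →Sf2  (Sf2 (Sf) sets flow on bond)
#2 →I1  (I1: I, integral causality)
#5 →I2  (I2 outputs flow p/I2)
#0 →J1  (closing 0-jn rule on J1)
#1 →J2  (GY1: gyrator matches bond 0)
#3 →R1  (0-jn J2 has e-setter on 1)

dp_I1/dt = 32*F_Sf1/9 - 4*F_Sf2 - 32*p_I1/9 - 32*p_I2/9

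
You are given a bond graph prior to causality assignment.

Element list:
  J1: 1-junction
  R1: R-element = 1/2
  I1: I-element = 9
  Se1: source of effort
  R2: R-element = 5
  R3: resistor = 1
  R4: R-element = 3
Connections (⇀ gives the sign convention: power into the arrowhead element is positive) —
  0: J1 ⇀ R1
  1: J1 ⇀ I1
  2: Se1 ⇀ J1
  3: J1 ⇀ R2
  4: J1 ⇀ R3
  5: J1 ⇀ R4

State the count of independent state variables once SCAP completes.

1  (I1 all integral)

β2 |J1  (Se1 (Se) sets effort on bond)
β1 |I1  (I1: I, integral causality)
β0 |J1  (J1: bond 1 brought flow, rest push out)
β3 |J1  (J1: bond 1 brought flow, rest push out)
β4 |J1  (J1 flow already set via bond 1)
β5 |J1  (J1: bond 1 brought flow, rest push out)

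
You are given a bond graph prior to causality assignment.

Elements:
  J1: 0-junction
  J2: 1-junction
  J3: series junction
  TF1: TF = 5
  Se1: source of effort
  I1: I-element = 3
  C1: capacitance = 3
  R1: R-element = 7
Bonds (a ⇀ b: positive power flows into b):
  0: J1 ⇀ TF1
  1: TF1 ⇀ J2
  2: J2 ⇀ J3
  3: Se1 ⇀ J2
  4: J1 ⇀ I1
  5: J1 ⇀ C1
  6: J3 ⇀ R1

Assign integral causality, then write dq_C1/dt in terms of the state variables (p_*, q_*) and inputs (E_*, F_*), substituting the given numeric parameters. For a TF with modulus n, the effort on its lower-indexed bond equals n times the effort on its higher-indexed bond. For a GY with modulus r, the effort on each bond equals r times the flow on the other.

bond 3 stroke at J2  (Se1 fixes effort; stroke away)
bond 4 stroke at I1  (I1: I, integral causality)
bond 5 stroke at J1  (C1: C, integral causality)
bond 0 stroke at TF1  (common-e at J1 fixed by 5)
bond 1 stroke at J2  (TF1: transformer flips bond 0)
bond 2 stroke at J3  (J2: last free bond brings flow in)
bond 6 stroke at R1  (J3 needs exactly one f-in)

dq_C1/dt = -E_Se1/35 - p_I1/3 - q_C1/525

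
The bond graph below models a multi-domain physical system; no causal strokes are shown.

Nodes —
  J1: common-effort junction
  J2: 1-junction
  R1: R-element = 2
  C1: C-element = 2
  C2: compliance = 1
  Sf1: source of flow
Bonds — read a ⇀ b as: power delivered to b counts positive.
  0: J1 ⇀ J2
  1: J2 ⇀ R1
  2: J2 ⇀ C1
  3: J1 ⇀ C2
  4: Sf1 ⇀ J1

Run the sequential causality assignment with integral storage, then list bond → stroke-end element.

b4 →Sf1  (source Sf1 imposes f)
b2 →J2  (prefer integral on C1)
b3 →J1  (C2: C, integral causality)
b0 →J2  (0-jn J1 has e-setter on 3)
b1 →R1  (only one flow-in slot at J2)

b0 stroke at J2
b1 stroke at R1
b2 stroke at J2
b3 stroke at J1
b4 stroke at Sf1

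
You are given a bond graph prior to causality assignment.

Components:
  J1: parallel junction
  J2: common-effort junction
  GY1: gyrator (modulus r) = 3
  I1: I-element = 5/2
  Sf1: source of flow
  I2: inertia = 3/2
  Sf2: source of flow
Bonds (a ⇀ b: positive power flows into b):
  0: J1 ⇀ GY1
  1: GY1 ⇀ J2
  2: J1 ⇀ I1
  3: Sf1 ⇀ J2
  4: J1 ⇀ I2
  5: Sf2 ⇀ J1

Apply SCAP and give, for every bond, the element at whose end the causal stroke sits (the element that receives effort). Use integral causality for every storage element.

b0 stroke at J1
b1 stroke at J2
b2 stroke at I1
b3 stroke at Sf1
b4 stroke at I2
b5 stroke at Sf2

β3 stroke at Sf1  (Sf1: flow source, stroke at near end)
β5 stroke at Sf2  (Sf2 fixes flow; stroke at Sf2)
β1 stroke at J2  (J2: last free bond brings effort in)
β0 stroke at J1  (GY1 both-in/both-out from 1)
β2 stroke at I1  (J1 effort already set via bond 0)
β4 stroke at I2  (0-jn J1 has e-setter on 0)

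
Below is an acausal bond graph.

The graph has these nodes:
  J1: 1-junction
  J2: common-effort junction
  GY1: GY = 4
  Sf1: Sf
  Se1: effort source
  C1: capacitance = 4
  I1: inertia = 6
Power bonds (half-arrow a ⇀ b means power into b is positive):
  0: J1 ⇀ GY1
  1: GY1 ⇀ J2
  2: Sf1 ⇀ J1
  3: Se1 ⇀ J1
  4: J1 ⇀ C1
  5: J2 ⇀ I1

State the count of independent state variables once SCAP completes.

β2 stroke→Sf1  (Sf1: flow source, stroke at near end)
β3 stroke→J1  (Se1 fixes effort; stroke away)
β0 stroke→J1  (1-jn J1 has f-setter on 2)
β4 stroke→J1  (1-jn J1 has f-setter on 2)
β1 stroke→J2  (GY1 both-in/both-out from 0)
β5 stroke→I1  (J2: bond 1 brought effort, rest push out)

2  (C1, I1 all integral)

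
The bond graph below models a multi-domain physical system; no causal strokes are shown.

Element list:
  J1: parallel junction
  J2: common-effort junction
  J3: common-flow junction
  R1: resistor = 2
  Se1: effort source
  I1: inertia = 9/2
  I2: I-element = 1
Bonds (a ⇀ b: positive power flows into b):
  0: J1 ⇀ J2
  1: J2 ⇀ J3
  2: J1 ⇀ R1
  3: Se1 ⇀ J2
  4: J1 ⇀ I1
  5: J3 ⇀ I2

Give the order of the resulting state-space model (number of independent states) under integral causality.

β3 |J2  (Se1: effort source, stroke at far end)
β0 |J1  (0-jn J2 has e-setter on 3)
β1 |J3  (common-e at J2 fixed by 3)
β5 |I2  (J3: last free bond brings flow in)
β2 |R1  (common-e at J1 fixed by 0)
β4 |I1  (J1: bond 0 brought effort, rest push out)

2  (I1, I2 all integral)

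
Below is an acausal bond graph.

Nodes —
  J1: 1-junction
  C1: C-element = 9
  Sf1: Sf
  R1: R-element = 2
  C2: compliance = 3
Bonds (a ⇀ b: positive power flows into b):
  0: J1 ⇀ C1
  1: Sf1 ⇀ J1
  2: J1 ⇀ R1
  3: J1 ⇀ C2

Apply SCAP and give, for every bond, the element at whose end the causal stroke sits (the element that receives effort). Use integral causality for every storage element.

β0 →J1
β1 →Sf1
β2 →J1
β3 →J1

b1 stroke→Sf1  (Sf1: flow source, stroke at near end)
b0 stroke→J1  (J1: bond 1 brought flow, rest push out)
b2 stroke→J1  (J1: bond 1 brought flow, rest push out)
b3 stroke→J1  (J1 flow already set via bond 1)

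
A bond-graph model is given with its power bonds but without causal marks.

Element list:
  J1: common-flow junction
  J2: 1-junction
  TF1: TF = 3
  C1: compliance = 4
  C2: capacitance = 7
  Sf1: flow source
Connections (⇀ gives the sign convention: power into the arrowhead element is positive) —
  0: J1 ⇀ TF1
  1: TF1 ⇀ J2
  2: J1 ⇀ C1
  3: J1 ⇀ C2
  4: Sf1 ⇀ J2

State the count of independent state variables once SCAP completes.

b4 |Sf1  (Sf1 fixes flow; stroke at Sf1)
b1 |J2  (J2 flow already set via bond 4)
b0 |TF1  (TF1 one-in-one-out from 1)
b2 |J1  (J1 flow already set via bond 0)
b3 |J1  (common-f at J1 fixed by 0)

2  (C1, C2 all integral)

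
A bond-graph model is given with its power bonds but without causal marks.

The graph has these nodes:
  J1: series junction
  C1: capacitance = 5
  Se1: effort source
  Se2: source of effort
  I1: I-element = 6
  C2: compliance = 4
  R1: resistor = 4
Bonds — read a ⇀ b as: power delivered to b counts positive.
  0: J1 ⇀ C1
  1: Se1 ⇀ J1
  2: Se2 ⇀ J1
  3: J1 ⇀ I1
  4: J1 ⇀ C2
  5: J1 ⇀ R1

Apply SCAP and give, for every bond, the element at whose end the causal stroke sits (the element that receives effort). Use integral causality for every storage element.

b1 |J1  (source Se1 imposes e)
b2 |J1  (Se2: effort source, stroke at far end)
b0 |J1  (C1 outputs effort q/C1)
b3 |I1  (I1 outputs flow p/I1)
b4 |J1  (common-f at J1 fixed by 3)
b5 |J1  (J1: bond 3 brought flow, rest push out)

bond 0 stroke at J1
bond 1 stroke at J1
bond 2 stroke at J1
bond 3 stroke at I1
bond 4 stroke at J1
bond 5 stroke at J1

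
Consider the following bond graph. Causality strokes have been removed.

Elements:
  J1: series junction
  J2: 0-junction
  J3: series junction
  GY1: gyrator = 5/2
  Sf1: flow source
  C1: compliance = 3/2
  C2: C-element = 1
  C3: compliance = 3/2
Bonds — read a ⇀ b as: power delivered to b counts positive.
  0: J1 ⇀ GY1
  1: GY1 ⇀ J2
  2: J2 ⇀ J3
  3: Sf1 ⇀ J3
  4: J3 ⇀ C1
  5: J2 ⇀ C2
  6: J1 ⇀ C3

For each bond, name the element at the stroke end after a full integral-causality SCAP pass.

#0 stroke→GY1
#1 stroke→GY1
#2 stroke→J3
#3 stroke→Sf1
#4 stroke→J3
#5 stroke→J2
#6 stroke→J1

β3 stroke→Sf1  (Sf1: flow source, stroke at near end)
β2 stroke→J3  (1-jn J3 has f-setter on 3)
β4 stroke→J3  (common-f at J3 fixed by 3)
β5 stroke→J2  (C2 integral (e out))
β1 stroke→GY1  (J2 effort already set via bond 5)
β0 stroke→GY1  (GY GY1: same side as bond 1)
β6 stroke→J1  (common-f at J1 fixed by 0)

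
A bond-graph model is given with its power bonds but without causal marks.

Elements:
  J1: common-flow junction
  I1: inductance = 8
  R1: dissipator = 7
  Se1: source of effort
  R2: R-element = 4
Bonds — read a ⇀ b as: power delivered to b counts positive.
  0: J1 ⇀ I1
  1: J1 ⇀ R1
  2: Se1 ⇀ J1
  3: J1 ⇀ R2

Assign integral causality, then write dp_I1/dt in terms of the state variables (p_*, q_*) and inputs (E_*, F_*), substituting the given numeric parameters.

dp_I1/dt = E_Se1 - 11*p_I1/8

#2 stroke at J1  (Se1 (Se) sets effort on bond)
#0 stroke at I1  (I1 integral (f out))
#1 stroke at J1  (J1 flow already set via bond 0)
#3 stroke at J1  (J1: bond 0 brought flow, rest push out)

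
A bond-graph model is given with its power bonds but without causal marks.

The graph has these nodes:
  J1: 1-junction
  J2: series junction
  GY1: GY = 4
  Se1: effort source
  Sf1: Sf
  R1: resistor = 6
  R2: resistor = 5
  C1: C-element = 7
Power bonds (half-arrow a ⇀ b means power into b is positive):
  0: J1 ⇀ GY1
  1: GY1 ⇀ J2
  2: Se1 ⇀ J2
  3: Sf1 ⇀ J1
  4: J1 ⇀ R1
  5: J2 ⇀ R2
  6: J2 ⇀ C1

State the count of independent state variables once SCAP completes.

bond 2 stroke at J2  (Se1 fixes effort; stroke away)
bond 3 stroke at Sf1  (Sf1 fixes flow; stroke at Sf1)
bond 0 stroke at J1  (1-jn J1 has f-setter on 3)
bond 4 stroke at J1  (1-jn J1 has f-setter on 3)
bond 1 stroke at J2  (GY GY1: same side as bond 0)
bond 6 stroke at J2  (C1 outputs effort q/C1)
bond 5 stroke at R2  (only one flow-in slot at J2)

1  (C1 all integral)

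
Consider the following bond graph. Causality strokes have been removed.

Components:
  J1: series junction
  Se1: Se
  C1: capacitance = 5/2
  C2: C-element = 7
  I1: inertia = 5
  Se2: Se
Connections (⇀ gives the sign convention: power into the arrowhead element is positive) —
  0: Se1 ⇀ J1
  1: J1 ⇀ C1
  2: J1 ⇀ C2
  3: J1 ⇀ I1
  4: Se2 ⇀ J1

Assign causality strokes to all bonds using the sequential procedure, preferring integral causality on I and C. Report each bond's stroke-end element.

#0 →J1  (Se1 (Se) sets effort on bond)
#4 →J1  (Se2 (Se) sets effort on bond)
#1 →J1  (C1 outputs effort q/C1)
#2 →J1  (C2 outputs effort q/C2)
#3 →I1  (J1: last free bond brings flow in)

#0 →J1
#1 →J1
#2 →J1
#3 →I1
#4 →J1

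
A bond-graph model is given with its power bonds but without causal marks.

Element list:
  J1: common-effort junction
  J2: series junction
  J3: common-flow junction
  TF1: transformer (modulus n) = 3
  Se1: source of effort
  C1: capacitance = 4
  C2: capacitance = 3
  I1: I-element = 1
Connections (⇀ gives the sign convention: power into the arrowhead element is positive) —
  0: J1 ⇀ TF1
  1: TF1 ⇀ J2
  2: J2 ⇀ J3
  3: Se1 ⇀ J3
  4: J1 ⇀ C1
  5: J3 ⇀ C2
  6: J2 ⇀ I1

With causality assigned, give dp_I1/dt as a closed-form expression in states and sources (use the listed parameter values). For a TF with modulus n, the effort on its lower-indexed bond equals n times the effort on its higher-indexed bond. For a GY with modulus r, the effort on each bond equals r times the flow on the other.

β3 stroke at J3  (Se1 (Se) sets effort on bond)
β4 stroke at J1  (C1 outputs effort q/C1)
β0 stroke at TF1  (J1: bond 4 brought effort, rest push out)
β1 stroke at J2  (through TF1, causality passes straight; one stroke at TF1)
β5 stroke at J3  (C2: C, integral causality)
β2 stroke at J2  (closing 1-jn rule on J3)
β6 stroke at I1  (J2 needs exactly one f-in)

dp_I1/dt = E_Se1 + q_C1/12 - q_C2/3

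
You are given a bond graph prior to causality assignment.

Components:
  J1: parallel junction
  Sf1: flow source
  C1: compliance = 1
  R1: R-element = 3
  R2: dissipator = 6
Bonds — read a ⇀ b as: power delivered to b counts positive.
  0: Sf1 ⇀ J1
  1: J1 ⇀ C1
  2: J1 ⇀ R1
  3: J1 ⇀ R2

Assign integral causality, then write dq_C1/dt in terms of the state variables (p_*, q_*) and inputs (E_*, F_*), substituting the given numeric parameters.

β0 stroke at Sf1  (source Sf1 imposes f)
β1 stroke at J1  (C1: C, integral causality)
β2 stroke at R1  (J1: bond 1 brought effort, rest push out)
β3 stroke at R2  (common-e at J1 fixed by 1)

dq_C1/dt = F_Sf1 - q_C1/2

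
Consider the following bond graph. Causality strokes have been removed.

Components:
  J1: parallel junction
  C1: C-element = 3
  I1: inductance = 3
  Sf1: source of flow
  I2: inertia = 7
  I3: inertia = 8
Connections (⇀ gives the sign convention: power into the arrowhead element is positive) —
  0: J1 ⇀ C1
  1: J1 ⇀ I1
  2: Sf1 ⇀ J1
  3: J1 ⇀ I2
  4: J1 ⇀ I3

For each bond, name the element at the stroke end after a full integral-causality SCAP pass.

bond 2 →Sf1  (Sf1 (Sf) sets flow on bond)
bond 0 →J1  (prefer integral on C1)
bond 1 →I1  (J1 effort already set via bond 0)
bond 3 →I2  (J1 effort already set via bond 0)
bond 4 →I3  (0-jn J1 has e-setter on 0)

β0 |J1
β1 |I1
β2 |Sf1
β3 |I2
β4 |I3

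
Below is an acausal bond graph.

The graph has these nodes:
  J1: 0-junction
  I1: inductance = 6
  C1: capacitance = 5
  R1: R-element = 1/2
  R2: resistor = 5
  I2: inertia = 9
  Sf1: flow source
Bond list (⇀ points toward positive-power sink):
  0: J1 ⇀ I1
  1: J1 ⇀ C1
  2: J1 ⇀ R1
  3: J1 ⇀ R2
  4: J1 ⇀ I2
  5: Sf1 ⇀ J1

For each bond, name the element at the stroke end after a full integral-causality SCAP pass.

#0 stroke→I1
#1 stroke→J1
#2 stroke→R1
#3 stroke→R2
#4 stroke→I2
#5 stroke→Sf1

β5 stroke at Sf1  (Sf1: flow source, stroke at near end)
β0 stroke at I1  (prefer integral on I1)
β1 stroke at J1  (C1 outputs effort q/C1)
β2 stroke at R1  (common-e at J1 fixed by 1)
β3 stroke at R2  (0-jn J1 has e-setter on 1)
β4 stroke at I2  (J1 effort already set via bond 1)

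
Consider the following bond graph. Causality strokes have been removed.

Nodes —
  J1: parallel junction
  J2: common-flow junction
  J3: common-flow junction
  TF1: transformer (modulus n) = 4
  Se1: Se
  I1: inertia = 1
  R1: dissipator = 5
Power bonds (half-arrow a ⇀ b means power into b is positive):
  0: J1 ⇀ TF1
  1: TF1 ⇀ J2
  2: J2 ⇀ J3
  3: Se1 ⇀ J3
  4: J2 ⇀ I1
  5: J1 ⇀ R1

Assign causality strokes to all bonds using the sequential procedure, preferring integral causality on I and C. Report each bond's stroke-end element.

b0 |TF1
b1 |J2
b2 |J2
b3 |J3
b4 |I1
b5 |J1

b3 stroke→J3  (Se1 (Se) sets effort on bond)
b2 stroke→J2  (closing 1-jn rule on J3)
b4 stroke→I1  (I1 integral (f out))
b1 stroke→J2  (1-jn J2 has f-setter on 4)
b0 stroke→TF1  (TF TF1: opposite of bond 1)
b5 stroke→J1  (J1: last free bond brings effort in)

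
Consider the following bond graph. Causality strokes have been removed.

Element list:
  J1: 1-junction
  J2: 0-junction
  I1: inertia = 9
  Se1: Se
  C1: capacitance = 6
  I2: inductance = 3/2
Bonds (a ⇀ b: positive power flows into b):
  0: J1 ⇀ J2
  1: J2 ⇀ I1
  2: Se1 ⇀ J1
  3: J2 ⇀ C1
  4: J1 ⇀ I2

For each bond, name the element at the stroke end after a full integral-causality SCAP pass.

bond 2 stroke→J1  (Se1: effort source, stroke at far end)
bond 1 stroke→I1  (I1 outputs flow p/I1)
bond 3 stroke→J2  (prefer integral on C1)
bond 0 stroke→J1  (0-jn J2 has e-setter on 3)
bond 4 stroke→I2  (J1 needs exactly one f-in)

bond 0 stroke at J1
bond 1 stroke at I1
bond 2 stroke at J1
bond 3 stroke at J2
bond 4 stroke at I2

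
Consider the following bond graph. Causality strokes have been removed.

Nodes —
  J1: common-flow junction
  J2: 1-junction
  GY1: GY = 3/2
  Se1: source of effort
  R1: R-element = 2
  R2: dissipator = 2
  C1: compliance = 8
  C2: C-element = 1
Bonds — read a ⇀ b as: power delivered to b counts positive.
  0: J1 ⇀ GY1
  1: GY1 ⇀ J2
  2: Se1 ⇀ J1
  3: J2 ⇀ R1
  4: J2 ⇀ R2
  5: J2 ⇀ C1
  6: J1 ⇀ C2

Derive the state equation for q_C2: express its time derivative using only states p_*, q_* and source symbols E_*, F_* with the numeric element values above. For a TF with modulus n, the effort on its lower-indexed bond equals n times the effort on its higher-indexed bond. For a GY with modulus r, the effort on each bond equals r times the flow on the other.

β2 →J1  (Se1: effort source, stroke at far end)
β5 →J2  (C1 integral (e out))
β6 →J1  (prefer integral on C2)
β0 →GY1  (closing 1-jn rule on J1)
β1 →GY1  (GY GY1: same side as bond 0)
β3 →J2  (J2: bond 1 brought flow, rest push out)
β4 →J2  (common-f at J2 fixed by 1)

dq_C2/dt = 16*E_Se1/9 + q_C1/12 - 16*q_C2/9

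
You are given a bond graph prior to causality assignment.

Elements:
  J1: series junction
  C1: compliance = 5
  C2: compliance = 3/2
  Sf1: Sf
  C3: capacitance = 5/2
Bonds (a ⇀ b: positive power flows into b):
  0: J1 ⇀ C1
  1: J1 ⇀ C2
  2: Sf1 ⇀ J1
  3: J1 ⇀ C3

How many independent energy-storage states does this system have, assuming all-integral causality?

3  (C1, C2, C3 all integral)

b2 →Sf1  (Sf1: flow source, stroke at near end)
b0 →J1  (J1 flow already set via bond 2)
b1 →J1  (common-f at J1 fixed by 2)
b3 →J1  (J1: bond 2 brought flow, rest push out)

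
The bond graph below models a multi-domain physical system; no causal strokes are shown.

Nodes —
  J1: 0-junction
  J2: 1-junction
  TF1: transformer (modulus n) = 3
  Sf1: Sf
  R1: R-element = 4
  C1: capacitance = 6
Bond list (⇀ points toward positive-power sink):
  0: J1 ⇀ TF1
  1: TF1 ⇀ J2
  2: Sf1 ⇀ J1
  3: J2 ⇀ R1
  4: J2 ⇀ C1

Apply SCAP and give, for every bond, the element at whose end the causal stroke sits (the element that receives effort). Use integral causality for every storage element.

bond 0 →J1
bond 1 →TF1
bond 2 →Sf1
bond 3 →J2
bond 4 →J2

b2 |Sf1  (Sf1 fixes flow; stroke at Sf1)
b0 |J1  (closing 0-jn rule on J1)
b1 |TF1  (TF TF1: opposite of bond 0)
b3 |J2  (J2: bond 1 brought flow, rest push out)
b4 |J2  (J2 flow already set via bond 1)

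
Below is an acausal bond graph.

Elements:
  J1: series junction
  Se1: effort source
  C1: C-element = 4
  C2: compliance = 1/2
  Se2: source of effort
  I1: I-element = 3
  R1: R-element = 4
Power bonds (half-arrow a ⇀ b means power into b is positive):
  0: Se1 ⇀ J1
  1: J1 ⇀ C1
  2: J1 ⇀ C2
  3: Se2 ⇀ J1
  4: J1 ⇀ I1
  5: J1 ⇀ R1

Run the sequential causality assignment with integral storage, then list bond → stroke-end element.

#0 →J1  (Se1: effort source, stroke at far end)
#3 →J1  (Se2 (Se) sets effort on bond)
#1 →J1  (C1 integral (e out))
#2 →J1  (C2 outputs effort q/C2)
#4 →I1  (I1 outputs flow p/I1)
#5 →J1  (common-f at J1 fixed by 4)

bond 0 stroke at J1
bond 1 stroke at J1
bond 2 stroke at J1
bond 3 stroke at J1
bond 4 stroke at I1
bond 5 stroke at J1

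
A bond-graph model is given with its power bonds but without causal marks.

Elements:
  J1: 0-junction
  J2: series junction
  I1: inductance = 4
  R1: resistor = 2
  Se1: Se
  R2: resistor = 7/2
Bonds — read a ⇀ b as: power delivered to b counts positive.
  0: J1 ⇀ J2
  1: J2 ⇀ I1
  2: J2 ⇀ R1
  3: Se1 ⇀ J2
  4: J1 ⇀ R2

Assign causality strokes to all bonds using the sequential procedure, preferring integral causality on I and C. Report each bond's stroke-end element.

#3 stroke at J2  (Se1 fixes effort; stroke away)
#1 stroke at I1  (prefer integral on I1)
#0 stroke at J2  (J2 flow already set via bond 1)
#2 stroke at J2  (J2: bond 1 brought flow, rest push out)
#4 stroke at J1  (J1 needs exactly one e-in)

bond 0 |J2
bond 1 |I1
bond 2 |J2
bond 3 |J2
bond 4 |J1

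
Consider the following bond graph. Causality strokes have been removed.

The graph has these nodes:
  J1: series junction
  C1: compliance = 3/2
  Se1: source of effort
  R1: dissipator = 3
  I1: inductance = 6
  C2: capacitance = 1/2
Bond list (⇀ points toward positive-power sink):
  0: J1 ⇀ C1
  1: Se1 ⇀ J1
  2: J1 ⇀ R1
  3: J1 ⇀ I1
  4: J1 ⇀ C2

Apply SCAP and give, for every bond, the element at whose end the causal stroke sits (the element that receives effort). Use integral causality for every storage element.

#1 stroke→J1  (source Se1 imposes e)
#0 stroke→J1  (C1: C, integral causality)
#3 stroke→I1  (I1 integral (f out))
#2 stroke→J1  (common-f at J1 fixed by 3)
#4 stroke→J1  (common-f at J1 fixed by 3)

bond 0 stroke→J1
bond 1 stroke→J1
bond 2 stroke→J1
bond 3 stroke→I1
bond 4 stroke→J1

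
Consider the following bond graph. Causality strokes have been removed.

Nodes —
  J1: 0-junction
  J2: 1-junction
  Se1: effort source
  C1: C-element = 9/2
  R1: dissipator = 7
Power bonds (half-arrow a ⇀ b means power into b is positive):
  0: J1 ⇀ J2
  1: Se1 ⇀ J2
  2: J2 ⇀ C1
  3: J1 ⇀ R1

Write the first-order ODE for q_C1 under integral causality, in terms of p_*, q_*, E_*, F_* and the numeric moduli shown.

dq_C1/dt = E_Se1/7 - 2*q_C1/63

β1 →J2  (source Se1 imposes e)
β2 →J2  (C1 integral (e out))
β0 →J1  (only one flow-in slot at J2)
β3 →R1  (J1: bond 0 brought effort, rest push out)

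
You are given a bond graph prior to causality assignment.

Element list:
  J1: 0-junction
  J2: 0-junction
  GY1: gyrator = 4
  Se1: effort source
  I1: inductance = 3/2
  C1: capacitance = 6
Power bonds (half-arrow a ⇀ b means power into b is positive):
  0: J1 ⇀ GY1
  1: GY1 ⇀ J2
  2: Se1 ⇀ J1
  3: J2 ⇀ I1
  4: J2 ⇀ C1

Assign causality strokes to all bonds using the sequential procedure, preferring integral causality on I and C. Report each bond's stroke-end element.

bond 0 stroke→GY1
bond 1 stroke→GY1
bond 2 stroke→J1
bond 3 stroke→I1
bond 4 stroke→J2

bond 2 stroke at J1  (source Se1 imposes e)
bond 0 stroke at GY1  (common-e at J1 fixed by 2)
bond 1 stroke at GY1  (GY GY1: same side as bond 0)
bond 3 stroke at I1  (I1 outputs flow p/I1)
bond 4 stroke at J2  (J2: last free bond brings effort in)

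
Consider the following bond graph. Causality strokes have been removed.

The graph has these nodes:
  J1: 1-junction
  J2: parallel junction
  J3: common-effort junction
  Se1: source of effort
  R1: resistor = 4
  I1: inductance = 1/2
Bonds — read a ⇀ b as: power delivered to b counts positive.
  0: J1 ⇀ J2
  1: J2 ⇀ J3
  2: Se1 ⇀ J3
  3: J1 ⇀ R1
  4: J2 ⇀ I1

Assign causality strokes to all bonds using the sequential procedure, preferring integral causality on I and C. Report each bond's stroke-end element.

β2 →J3  (Se1 (Se) sets effort on bond)
β1 →J2  (0-jn J3 has e-setter on 2)
β0 →J1  (J2: bond 1 brought effort, rest push out)
β4 →I1  (J2: bond 1 brought effort, rest push out)
β3 →R1  (J1 needs exactly one f-in)

b0 |J1
b1 |J2
b2 |J3
b3 |R1
b4 |I1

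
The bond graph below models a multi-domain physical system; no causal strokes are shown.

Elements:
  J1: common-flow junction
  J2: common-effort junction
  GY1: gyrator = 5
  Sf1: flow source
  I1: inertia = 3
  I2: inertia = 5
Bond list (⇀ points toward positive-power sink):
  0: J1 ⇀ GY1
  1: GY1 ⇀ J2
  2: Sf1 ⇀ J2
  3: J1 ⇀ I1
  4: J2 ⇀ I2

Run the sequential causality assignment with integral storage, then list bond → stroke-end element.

bond 0 |J1
bond 1 |J2
bond 2 |Sf1
bond 3 |I1
bond 4 |I2

#2 →Sf1  (Sf1: flow source, stroke at near end)
#3 →I1  (I1 integral (f out))
#0 →J1  (1-jn J1 has f-setter on 3)
#1 →J2  (through GY1, causality inverts; strokes same side of GY1)
#4 →I2  (J2: bond 1 brought effort, rest push out)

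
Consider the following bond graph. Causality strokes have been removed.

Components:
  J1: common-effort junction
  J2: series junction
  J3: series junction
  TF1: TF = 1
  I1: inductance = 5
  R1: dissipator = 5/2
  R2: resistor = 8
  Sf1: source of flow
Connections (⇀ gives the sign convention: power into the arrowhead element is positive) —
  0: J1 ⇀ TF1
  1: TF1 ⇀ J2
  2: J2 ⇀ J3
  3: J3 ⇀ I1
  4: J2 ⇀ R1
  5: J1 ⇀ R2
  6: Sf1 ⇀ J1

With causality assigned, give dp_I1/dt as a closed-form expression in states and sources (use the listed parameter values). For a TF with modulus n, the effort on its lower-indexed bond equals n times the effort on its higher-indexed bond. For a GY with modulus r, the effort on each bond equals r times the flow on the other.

dp_I1/dt = 8*F_Sf1 - 21*p_I1/10

β6 stroke→Sf1  (Sf1: flow source, stroke at near end)
β3 stroke→I1  (I1 integral (f out))
β2 stroke→J3  (1-jn J3 has f-setter on 3)
β1 stroke→J2  (J2: bond 2 brought flow, rest push out)
β4 stroke→J2  (common-f at J2 fixed by 2)
β0 stroke→TF1  (through TF1, causality passes straight; one stroke at TF1)
β5 stroke→J1  (closing 0-jn rule on J1)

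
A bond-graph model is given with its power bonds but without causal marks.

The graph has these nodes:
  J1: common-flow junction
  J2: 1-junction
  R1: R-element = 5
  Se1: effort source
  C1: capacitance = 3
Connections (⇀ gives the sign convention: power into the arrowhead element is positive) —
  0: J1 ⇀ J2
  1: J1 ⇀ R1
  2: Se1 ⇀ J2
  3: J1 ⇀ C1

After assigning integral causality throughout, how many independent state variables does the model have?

bond 2 stroke at J2  (Se1: effort source, stroke at far end)
bond 0 stroke at J1  (J2: last free bond brings flow in)
bond 3 stroke at J1  (C1 outputs effort q/C1)
bond 1 stroke at R1  (J1 needs exactly one f-in)

1  (C1 all integral)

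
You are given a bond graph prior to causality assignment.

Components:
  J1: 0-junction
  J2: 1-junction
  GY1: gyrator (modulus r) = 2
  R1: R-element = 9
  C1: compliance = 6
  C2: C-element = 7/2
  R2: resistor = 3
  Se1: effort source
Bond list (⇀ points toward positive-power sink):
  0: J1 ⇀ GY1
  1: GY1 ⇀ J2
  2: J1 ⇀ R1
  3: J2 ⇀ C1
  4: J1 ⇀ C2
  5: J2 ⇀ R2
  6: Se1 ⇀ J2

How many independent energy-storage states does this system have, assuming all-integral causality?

2  (C1, C2 all integral)

b6 |J2  (Se1 fixes effort; stroke away)
b3 |J2  (C1 integral (e out))
b4 |J1  (C2 integral (e out))
b0 |GY1  (J1 effort already set via bond 4)
b2 |R1  (common-e at J1 fixed by 4)
b1 |GY1  (through GY1, causality inverts; strokes same side of GY1)
b5 |J2  (1-jn J2 has f-setter on 1)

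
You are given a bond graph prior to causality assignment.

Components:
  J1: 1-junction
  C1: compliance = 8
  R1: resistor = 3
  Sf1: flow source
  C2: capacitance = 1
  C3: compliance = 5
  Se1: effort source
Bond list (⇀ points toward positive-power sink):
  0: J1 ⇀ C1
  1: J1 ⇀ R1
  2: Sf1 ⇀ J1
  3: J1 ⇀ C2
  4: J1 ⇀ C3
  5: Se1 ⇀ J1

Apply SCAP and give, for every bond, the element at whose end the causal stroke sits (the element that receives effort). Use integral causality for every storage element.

bond 2 stroke→Sf1  (source Sf1 imposes f)
bond 5 stroke→J1  (Se1 (Se) sets effort on bond)
bond 0 stroke→J1  (common-f at J1 fixed by 2)
bond 1 stroke→J1  (1-jn J1 has f-setter on 2)
bond 3 stroke→J1  (common-f at J1 fixed by 2)
bond 4 stroke→J1  (common-f at J1 fixed by 2)

β0 stroke at J1
β1 stroke at J1
β2 stroke at Sf1
β3 stroke at J1
β4 stroke at J1
β5 stroke at J1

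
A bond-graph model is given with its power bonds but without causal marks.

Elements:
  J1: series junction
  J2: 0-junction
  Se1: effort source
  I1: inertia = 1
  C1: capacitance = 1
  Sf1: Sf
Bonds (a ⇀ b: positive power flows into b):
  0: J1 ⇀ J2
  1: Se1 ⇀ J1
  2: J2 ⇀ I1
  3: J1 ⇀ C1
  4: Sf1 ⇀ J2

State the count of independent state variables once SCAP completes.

2  (C1, I1 all integral)

#1 stroke→J1  (Se1: effort source, stroke at far end)
#4 stroke→Sf1  (Sf1 (Sf) sets flow on bond)
#2 stroke→I1  (I1 integral (f out))
#0 stroke→J2  (closing 0-jn rule on J2)
#3 stroke→J1  (J1: bond 0 brought flow, rest push out)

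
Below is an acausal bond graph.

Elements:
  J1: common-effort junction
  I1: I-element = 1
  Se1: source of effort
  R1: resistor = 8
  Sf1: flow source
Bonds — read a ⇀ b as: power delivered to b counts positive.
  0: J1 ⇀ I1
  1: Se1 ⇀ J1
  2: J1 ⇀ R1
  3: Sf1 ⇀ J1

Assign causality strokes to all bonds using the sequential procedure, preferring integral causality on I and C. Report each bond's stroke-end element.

bond 1 |J1  (source Se1 imposes e)
bond 3 |Sf1  (Sf1 fixes flow; stroke at Sf1)
bond 0 |I1  (common-e at J1 fixed by 1)
bond 2 |R1  (J1: bond 1 brought effort, rest push out)

β0 stroke→I1
β1 stroke→J1
β2 stroke→R1
β3 stroke→Sf1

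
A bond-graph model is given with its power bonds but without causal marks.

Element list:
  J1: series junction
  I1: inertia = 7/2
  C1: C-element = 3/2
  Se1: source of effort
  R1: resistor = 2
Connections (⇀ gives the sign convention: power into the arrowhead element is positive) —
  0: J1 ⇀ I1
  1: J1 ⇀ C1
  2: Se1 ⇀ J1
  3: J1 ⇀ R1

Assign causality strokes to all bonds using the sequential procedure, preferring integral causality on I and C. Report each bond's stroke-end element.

β2 stroke at J1  (source Se1 imposes e)
β0 stroke at I1  (prefer integral on I1)
β1 stroke at J1  (1-jn J1 has f-setter on 0)
β3 stroke at J1  (common-f at J1 fixed by 0)

b0 |I1
b1 |J1
b2 |J1
b3 |J1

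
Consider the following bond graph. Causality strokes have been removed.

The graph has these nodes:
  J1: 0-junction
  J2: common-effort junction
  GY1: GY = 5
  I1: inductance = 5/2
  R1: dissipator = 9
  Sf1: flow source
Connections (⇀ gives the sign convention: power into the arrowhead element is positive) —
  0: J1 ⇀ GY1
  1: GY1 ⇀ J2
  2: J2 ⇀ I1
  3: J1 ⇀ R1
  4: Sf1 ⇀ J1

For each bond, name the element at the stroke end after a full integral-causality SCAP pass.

b4 →Sf1  (Sf1 fixes flow; stroke at Sf1)
b2 →I1  (I1: I, integral causality)
b1 →J2  (closing 0-jn rule on J2)
b0 →J1  (GY GY1: same side as bond 1)
b3 →R1  (0-jn J1 has e-setter on 0)

b0 stroke→J1
b1 stroke→J2
b2 stroke→I1
b3 stroke→R1
b4 stroke→Sf1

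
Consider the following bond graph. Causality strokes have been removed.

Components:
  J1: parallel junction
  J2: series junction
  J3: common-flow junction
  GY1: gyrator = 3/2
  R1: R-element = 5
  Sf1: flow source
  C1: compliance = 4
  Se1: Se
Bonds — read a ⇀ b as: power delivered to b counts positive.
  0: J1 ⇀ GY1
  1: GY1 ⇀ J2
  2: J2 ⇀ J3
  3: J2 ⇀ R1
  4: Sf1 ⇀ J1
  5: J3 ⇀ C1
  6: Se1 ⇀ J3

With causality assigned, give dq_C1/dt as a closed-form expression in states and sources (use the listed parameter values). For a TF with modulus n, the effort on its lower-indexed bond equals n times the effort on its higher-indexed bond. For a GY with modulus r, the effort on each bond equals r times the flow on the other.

b4 →Sf1  (source Sf1 imposes f)
b6 →J3  (Se1 fixes effort; stroke away)
b0 →J1  (J1 needs exactly one e-in)
b1 →J2  (through GY1, causality inverts; strokes same side of GY1)
b5 →J3  (C1 outputs effort q/C1)
b2 →J2  (J3 needs exactly one f-in)
b3 →R1  (only one flow-in slot at J2)

dq_C1/dt = E_Se1/5 + 3*F_Sf1/10 - q_C1/20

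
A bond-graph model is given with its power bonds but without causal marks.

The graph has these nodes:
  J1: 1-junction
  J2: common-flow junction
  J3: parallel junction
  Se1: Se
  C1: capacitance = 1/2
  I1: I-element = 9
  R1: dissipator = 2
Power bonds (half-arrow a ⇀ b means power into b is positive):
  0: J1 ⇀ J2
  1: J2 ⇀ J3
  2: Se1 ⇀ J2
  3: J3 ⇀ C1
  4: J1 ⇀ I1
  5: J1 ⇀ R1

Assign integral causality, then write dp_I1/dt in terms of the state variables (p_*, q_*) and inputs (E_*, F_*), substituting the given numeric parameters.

bond 2 |J2  (Se1: effort source, stroke at far end)
bond 3 |J3  (prefer integral on C1)
bond 1 |J2  (0-jn J3 has e-setter on 3)
bond 0 |J1  (J2 needs exactly one f-in)
bond 4 |I1  (I1 integral (f out))
bond 5 |J1  (common-f at J1 fixed by 4)

dp_I1/dt = E_Se1 - 2*p_I1/9 - 2*q_C1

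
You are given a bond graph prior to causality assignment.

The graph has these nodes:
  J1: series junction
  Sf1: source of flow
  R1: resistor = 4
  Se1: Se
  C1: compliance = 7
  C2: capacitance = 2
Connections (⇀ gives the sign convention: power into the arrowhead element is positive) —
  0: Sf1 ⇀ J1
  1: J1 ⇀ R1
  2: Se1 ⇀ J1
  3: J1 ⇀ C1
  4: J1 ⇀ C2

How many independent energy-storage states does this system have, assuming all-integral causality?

bond 0 stroke→Sf1  (Sf1 fixes flow; stroke at Sf1)
bond 2 stroke→J1  (Se1 (Se) sets effort on bond)
bond 1 stroke→J1  (J1 flow already set via bond 0)
bond 3 stroke→J1  (J1: bond 0 brought flow, rest push out)
bond 4 stroke→J1  (J1: bond 0 brought flow, rest push out)

2  (C1, C2 all integral)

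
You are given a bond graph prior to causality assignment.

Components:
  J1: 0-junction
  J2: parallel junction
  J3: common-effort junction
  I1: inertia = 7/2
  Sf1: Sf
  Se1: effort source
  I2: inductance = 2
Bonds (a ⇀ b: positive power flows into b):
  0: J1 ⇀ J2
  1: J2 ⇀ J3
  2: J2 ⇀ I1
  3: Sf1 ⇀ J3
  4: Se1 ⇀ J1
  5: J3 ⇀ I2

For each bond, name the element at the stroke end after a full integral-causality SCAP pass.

b3 stroke at Sf1  (Sf1: flow source, stroke at near end)
b4 stroke at J1  (Se1: effort source, stroke at far end)
b0 stroke at J2  (0-jn J1 has e-setter on 4)
b1 stroke at J3  (J2: bond 0 brought effort, rest push out)
b2 stroke at I1  (common-e at J2 fixed by 0)
b5 stroke at I2  (0-jn J3 has e-setter on 1)

β0 →J2
β1 →J3
β2 →I1
β3 →Sf1
β4 →J1
β5 →I2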